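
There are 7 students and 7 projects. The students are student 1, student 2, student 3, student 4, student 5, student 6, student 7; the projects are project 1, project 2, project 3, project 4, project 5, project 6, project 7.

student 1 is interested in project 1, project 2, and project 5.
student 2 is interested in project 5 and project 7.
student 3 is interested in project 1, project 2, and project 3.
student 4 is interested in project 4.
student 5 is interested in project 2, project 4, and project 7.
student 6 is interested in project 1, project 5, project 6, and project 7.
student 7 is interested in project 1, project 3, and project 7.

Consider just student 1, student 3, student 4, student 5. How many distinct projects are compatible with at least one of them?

6

The union of neighbours of {student 1, student 3, student 4, student 5} is {project 1, project 2, project 3, project 4, project 5, project 7}, which has 6 elements.
Since |N(S)| = 6 ≥ |S| = 4, Hall's condition holds for this subset.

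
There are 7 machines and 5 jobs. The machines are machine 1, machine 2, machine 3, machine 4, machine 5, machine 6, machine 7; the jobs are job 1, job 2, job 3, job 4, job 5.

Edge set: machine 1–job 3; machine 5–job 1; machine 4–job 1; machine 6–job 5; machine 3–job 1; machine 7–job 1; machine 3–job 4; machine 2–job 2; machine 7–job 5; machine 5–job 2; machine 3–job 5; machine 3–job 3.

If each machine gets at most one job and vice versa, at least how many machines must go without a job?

A valid assignment of size 5: machine 1→job 3, machine 2→job 2, machine 3→job 4, machine 4→job 1, machine 6→job 5.
The set {machine 2, machine 4, machine 5, machine 6, machine 7} has only 3 neighbours ({job 1, job 2, job 5}), so by Hall's theorem at most 5 of the 7 machines can be matched.
That matches 5 of the 7, leaving 2 unmatched; no matching can do better.

2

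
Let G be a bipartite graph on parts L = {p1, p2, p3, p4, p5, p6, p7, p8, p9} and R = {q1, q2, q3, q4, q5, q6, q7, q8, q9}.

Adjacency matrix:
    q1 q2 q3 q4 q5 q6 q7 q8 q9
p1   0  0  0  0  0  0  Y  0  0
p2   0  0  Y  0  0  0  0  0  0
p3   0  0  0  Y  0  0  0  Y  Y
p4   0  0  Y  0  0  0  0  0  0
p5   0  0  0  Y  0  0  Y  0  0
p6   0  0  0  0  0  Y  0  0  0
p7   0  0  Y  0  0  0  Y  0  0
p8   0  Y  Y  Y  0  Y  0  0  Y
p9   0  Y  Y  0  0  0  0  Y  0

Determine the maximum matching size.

7

A valid assignment of size 7: p1-q7, p2-q3, p3-q9, p5-q4, p6-q6, p8-q2, p9-q8.
The set {p1, p2, p4, p7} has only 2 neighbours ({q3, q7}), so by Hall's theorem at most 7 of the 9 left vertices can be matched.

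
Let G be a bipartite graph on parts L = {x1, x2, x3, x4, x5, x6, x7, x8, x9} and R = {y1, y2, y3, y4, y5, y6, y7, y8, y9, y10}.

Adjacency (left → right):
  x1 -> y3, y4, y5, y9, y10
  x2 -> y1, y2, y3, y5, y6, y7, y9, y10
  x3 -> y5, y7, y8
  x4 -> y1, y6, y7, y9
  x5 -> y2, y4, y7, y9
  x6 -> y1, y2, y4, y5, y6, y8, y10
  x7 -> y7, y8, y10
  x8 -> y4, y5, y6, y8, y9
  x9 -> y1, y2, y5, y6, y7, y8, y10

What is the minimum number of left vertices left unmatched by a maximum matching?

0

One maximum matching: x1→y3, x2→y6, x3→y8, x4→y1, x5→y2, x6→y4, x7→y10, x8→y9, x9→y7.
This saturates every left vertex, so 9 is the maximum.
That matches 9 of the 9, leaving 0 unmatched; no matching can do better.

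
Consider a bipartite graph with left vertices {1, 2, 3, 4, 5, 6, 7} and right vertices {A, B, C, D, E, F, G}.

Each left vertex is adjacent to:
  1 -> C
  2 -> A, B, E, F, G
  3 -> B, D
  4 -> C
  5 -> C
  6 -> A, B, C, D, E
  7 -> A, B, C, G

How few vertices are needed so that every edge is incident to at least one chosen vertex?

5

A maximum matching has 5 edges (e.g. 1–C, 2–G, 3–D, 6–A, 7–B).
By König's theorem the minimum vertex cover has the same size. One such cover is {2, 3, 6, 7, C}.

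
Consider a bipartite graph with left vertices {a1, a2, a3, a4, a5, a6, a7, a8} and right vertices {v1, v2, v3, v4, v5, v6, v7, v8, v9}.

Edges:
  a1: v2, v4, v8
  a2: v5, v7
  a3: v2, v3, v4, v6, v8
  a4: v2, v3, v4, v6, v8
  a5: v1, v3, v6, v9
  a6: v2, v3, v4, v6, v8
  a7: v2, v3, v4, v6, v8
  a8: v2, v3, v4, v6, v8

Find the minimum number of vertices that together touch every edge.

The 7 edges a1–v8, a2–v7, a3–v4, a4–v6, a5–v1, a6–v2, a7–v3 form a matching, so any vertex cover needs at least 7 vertices (one per matched edge).
Conversely {a2, a5, v2, v3, v4, v6, v8} meets every edge and has exactly 7 vertices, so 7 is optimal.

7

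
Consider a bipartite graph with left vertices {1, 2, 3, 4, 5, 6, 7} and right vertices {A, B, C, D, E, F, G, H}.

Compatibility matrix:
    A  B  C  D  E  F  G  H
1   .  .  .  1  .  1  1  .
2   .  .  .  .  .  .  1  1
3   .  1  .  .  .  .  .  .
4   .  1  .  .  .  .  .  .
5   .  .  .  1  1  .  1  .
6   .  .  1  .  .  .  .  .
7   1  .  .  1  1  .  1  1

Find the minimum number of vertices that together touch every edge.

{1, 2, 5, 6, 7, B} is a vertex cover of size 6: every edge has an endpoint in this set.
No smaller cover exists because 1–F, 2–H, 3–B, 5–E, 6–C, 7–G is a matching of size 6, and a cover must include an endpoint of each of these disjoint edges (König's theorem).

6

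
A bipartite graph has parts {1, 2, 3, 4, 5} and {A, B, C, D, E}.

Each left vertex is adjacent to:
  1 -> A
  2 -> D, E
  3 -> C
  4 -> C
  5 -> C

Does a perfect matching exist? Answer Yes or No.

The set {3, 4, 5} has only 1 neighbour ({C}), so by Hall's theorem at most 3 of the 5 left vertices can be matched.
Hence no matching covers every left vertex.

No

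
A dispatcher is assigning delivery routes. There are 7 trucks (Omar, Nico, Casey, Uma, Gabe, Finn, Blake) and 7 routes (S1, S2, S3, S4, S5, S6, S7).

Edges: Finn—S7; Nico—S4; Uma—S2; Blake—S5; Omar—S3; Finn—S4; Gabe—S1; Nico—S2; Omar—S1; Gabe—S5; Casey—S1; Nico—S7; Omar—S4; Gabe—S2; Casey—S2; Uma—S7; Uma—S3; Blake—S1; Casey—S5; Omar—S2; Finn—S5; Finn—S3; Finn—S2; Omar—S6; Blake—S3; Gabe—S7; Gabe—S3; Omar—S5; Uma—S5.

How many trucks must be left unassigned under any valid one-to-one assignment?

0

One maximum matching: Omar→S6, Nico→S4, Casey→S5, Uma→S2, Gabe→S1, Finn→S7, Blake→S3.
This saturates every truck, so 7 is the maximum.
That matches 7 of the 7, leaving 0 unmatched; no matching can do better.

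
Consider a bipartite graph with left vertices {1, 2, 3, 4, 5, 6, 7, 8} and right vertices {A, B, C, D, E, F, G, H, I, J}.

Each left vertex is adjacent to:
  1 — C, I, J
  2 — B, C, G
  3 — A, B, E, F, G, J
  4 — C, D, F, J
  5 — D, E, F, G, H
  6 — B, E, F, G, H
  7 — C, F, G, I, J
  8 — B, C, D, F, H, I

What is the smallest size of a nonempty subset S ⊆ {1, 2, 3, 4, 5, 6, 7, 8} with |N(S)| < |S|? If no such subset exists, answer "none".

A matching saturating every left vertex exists, for instance 1→I, 2→B, 3→J, 4→C, 5→G, 6→E, 7→F, 8→H.
By Hall's marriage theorem, this means |N(S)| ≥ |S| for every subset S, so no violating subset exists.

none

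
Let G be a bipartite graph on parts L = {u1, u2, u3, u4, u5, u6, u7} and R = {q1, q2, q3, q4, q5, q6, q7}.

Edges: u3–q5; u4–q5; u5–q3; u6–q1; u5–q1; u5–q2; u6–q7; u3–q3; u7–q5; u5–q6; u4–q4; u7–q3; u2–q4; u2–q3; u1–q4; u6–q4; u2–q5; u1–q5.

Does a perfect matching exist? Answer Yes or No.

No

The set {u1, u2, u3, u4, u7} has only 3 neighbours ({q3, q4, q5}), so by Hall's theorem at most 5 of the 7 left vertices can be matched.
Hence no matching covers every left vertex.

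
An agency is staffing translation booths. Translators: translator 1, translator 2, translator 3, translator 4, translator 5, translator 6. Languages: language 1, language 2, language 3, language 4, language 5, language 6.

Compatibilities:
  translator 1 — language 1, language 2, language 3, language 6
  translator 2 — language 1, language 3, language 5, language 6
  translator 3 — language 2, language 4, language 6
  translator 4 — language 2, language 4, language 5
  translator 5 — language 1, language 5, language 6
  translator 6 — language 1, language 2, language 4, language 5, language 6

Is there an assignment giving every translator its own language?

Yes

One maximum matching: translator 1→language 6, translator 2→language 3, translator 3→language 4, translator 4→language 5, translator 5→language 1, translator 6→language 2.
All 6 translators are covered.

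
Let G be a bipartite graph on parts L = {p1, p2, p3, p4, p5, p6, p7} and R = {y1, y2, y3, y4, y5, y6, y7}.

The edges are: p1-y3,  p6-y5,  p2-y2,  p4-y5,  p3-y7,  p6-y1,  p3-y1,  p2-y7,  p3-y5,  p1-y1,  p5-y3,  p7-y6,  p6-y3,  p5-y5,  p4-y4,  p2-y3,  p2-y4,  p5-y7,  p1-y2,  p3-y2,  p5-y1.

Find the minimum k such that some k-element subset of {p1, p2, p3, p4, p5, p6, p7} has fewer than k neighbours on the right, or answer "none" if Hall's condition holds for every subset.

none

A matching saturating every left vertex exists, for instance p1→y2, p2→y7, p3→y5, p4→y4, p5→y1, p6→y3, p7→y6.
By Hall's marriage theorem, this means |N(S)| ≥ |S| for every subset S, so no violating subset exists.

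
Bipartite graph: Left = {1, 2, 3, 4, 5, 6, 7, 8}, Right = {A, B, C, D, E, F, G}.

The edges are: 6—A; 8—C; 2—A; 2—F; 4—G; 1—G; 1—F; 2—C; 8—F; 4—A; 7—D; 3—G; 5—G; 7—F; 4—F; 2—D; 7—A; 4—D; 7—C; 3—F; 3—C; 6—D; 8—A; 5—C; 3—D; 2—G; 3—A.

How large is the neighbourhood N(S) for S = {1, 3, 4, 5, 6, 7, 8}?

The union of neighbours of {1, 3, 4, 5, 6, 7, 8} is {A, C, D, F, G}, which has 5 elements.
Since |N(S)| = 5 < |S| = 7, Hall's condition fails for this subset.

5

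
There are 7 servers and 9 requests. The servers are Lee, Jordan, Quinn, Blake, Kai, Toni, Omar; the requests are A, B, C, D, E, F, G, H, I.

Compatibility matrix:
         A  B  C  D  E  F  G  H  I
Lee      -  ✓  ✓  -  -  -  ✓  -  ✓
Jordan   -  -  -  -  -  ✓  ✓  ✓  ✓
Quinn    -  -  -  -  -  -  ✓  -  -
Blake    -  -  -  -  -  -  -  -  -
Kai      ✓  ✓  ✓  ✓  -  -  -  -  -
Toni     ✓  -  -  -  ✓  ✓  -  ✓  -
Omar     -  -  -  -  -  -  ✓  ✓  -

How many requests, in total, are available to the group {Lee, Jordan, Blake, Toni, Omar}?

8

The union of neighbours of {Lee, Jordan, Blake, Toni, Omar} is {A, B, C, E, F, G, H, I}, which has 8 elements.
Since |N(S)| = 8 ≥ |S| = 5, Hall's condition holds for this subset.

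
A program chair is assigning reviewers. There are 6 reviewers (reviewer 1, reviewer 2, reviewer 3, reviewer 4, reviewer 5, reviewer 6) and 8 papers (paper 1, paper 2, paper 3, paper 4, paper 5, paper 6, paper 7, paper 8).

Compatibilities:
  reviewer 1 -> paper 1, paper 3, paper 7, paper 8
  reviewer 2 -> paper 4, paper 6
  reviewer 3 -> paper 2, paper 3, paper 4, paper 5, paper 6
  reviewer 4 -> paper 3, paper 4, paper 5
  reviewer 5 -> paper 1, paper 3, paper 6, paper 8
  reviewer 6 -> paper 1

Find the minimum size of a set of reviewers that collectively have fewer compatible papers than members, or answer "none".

A matching saturating every reviewer exists, for instance reviewer 1→paper 7, reviewer 2→paper 4, reviewer 3→paper 2, reviewer 4→paper 3, reviewer 5→paper 6, reviewer 6→paper 1.
By Hall's marriage theorem, this means |N(S)| ≥ |S| for every subset S, so no violating subset exists.

none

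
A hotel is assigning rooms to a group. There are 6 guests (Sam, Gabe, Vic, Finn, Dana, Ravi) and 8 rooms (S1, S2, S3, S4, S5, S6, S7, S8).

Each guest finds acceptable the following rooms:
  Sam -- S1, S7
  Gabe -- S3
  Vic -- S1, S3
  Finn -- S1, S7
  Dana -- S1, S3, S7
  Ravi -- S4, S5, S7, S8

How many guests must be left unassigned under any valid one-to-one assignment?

2

For example, pair Sam-S7, Gabe-S3, Vic-S1, Ravi-S4.
The set {Sam, Gabe, Vic, Finn, Dana} has only 3 neighbours ({S1, S3, S7}), so by Hall's theorem at most 4 of the 6 guests can be matched.
That matches 4 of the 6, leaving 2 unmatched; no matching can do better.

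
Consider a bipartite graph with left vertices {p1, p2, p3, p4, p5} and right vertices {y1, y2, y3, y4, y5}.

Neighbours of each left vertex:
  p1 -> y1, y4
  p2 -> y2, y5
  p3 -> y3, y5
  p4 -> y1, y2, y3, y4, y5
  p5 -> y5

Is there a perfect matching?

For example, pair p1-y1, p2-y2, p3-y3, p4-y4, p5-y5.
All 5 left vertices are covered.

Yes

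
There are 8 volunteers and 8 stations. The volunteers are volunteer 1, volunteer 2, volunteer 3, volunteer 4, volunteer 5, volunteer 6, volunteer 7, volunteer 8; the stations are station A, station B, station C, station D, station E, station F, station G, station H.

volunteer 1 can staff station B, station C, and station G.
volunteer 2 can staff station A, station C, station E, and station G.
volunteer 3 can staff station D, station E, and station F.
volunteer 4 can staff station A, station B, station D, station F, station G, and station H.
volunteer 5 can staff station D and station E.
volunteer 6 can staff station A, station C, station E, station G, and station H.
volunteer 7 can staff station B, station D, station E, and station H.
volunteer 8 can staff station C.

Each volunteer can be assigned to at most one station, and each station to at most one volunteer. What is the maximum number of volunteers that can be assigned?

8

For example, pair volunteer 1→station B, volunteer 2→station A, volunteer 3→station D, volunteer 4→station F, volunteer 5→station E, volunteer 6→station G, volunteer 7→station H, volunteer 8→station C.
All 8 volunteers are matched, so no larger matching exists.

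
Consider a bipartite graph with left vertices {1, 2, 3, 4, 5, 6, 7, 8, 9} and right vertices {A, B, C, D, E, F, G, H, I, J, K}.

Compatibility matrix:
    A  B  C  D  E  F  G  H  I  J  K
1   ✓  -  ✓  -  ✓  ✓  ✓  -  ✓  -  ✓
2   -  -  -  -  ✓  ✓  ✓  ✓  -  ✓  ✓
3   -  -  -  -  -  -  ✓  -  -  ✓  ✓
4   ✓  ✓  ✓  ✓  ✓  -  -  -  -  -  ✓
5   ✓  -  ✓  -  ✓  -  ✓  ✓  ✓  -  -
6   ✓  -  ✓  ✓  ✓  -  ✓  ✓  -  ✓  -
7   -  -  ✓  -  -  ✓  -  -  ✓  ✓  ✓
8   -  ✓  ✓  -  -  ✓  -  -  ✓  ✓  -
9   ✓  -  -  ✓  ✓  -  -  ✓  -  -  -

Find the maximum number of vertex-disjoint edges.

A valid assignment of size 9: 1–G, 2–F, 3–J, 4–A, 5–I, 6–H, 7–K, 8–B, 9–E.
This saturates every left vertex, so 9 is the maximum.

9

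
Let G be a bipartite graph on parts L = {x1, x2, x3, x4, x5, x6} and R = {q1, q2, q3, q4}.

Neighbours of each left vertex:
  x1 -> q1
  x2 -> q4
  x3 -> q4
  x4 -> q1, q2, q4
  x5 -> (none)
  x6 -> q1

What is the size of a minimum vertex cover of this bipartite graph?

The 3 edges x1–q1, x2–q4, x4–q2 form a matching, so any vertex cover needs at least 3 vertices (one per matched edge).
Conversely {x4, q1, q4} meets every edge and has exactly 3 vertices, so 3 is optimal.

3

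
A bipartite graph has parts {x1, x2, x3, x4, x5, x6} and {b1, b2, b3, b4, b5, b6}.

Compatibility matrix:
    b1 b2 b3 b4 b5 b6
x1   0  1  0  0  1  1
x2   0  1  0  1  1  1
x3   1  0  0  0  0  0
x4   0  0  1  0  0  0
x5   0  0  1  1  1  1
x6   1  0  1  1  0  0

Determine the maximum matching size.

One maximum matching: x1-b2, x2-b5, x3-b1, x4-b3, x5-b6, x6-b4.
All 6 left vertices are matched, so no larger matching exists.

6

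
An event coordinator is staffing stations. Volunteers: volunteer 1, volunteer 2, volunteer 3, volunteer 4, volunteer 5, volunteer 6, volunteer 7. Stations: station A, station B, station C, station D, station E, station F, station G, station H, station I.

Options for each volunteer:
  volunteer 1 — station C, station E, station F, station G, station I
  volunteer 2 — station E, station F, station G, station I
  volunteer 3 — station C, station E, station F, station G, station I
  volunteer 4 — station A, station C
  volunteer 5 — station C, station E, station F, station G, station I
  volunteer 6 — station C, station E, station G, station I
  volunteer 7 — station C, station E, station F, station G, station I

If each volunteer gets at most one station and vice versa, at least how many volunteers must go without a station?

For example, pair volunteer 1-station G, volunteer 2-station F, volunteer 3-station I, volunteer 4-station A, volunteer 5-station C, volunteer 6-station E.
The set {volunteer 1, volunteer 2, volunteer 3, volunteer 5, volunteer 6, volunteer 7} has only 5 neighbours ({station C, station E, station F, station G, station I}), so by Hall's theorem at most 6 of the 7 volunteers can be matched.
That matches 6 of the 7, leaving 1 unmatched; no matching can do better.

1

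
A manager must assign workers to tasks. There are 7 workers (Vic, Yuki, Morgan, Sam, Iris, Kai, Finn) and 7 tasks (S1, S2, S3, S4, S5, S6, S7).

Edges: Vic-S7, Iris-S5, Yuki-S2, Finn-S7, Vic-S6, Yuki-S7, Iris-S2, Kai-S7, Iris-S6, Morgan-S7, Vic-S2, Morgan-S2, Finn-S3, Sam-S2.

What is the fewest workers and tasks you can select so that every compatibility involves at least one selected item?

A maximum matching has 5 edges (e.g. Vic–S6, Yuki–S7, Morgan–S2, Iris–S5, Finn–S3).
By König's theorem the minimum vertex cover has the same size. One such cover is {Vic, Iris, Finn, S2, S7}.

5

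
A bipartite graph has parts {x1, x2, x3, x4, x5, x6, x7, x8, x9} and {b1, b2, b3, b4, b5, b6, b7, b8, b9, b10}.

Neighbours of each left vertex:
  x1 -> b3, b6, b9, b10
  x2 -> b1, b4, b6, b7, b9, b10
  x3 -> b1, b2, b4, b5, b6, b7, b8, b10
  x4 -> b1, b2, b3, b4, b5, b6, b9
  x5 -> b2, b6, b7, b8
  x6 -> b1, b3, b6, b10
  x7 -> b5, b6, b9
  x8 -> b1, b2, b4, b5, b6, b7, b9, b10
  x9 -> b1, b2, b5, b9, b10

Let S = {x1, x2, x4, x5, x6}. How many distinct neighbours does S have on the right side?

The union of neighbours of {x1, x2, x4, x5, x6} is {b1, b2, b3, b4, b5, b6, b7, b8, b9, b10}, which has 10 elements.
Since |N(S)| = 10 ≥ |S| = 5, Hall's condition holds for this subset.

10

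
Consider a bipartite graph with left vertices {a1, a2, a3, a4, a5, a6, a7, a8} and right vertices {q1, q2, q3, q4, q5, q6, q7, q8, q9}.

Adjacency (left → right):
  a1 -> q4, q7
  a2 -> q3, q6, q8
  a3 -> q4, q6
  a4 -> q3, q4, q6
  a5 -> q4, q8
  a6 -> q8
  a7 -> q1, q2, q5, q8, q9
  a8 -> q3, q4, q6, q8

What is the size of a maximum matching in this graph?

A valid assignment of size 6: a1–q7, a2–q6, a3–q4, a4–q3, a5–q8, a7–q9.
The set {a2, a3, a4, a5, a6, a8} has only 4 neighbours ({q3, q4, q6, q8}), so by Hall's theorem at most 6 of the 8 left vertices can be matched.

6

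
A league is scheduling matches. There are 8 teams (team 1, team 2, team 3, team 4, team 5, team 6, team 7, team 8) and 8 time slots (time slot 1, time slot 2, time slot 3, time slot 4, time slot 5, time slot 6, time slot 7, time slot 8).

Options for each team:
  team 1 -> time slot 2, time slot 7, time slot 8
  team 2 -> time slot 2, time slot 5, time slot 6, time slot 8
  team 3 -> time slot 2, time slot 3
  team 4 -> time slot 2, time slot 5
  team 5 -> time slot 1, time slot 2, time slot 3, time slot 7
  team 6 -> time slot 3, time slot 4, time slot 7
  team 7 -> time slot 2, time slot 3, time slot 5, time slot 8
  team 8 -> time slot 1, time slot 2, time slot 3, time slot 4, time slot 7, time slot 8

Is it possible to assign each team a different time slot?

Yes

For example, pair team 1→time slot 7, team 2→time slot 6, team 3→time slot 3, team 4→time slot 5, team 5→time slot 1, team 6→time slot 4, team 7→time slot 2, team 8→time slot 8.
Every team is matched, so this is a perfect matching.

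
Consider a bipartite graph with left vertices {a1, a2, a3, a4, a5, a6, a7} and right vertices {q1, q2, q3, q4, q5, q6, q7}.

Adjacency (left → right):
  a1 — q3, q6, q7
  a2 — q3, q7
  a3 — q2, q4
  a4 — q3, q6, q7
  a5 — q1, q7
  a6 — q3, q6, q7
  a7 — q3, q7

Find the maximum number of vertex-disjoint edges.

5

A valid assignment of size 5: a1–q7, a2–q3, a3–q2, a4–q6, a5–q1.
The set {a1, a2, a4, a6, a7} has only 3 neighbours ({q3, q6, q7}), so by Hall's theorem at most 5 of the 7 left vertices can be matched.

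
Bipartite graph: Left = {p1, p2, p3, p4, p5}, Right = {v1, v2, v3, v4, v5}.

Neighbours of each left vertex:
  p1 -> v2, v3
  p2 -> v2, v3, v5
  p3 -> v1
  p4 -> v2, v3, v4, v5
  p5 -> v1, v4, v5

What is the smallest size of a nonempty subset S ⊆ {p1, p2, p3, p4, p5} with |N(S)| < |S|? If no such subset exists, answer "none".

A matching saturating every left vertex exists, for instance p1→v3, p2→v5, p3→v1, p4→v2, p5→v4.
By Hall's marriage theorem, this means |N(S)| ≥ |S| for every subset S, so no violating subset exists.

none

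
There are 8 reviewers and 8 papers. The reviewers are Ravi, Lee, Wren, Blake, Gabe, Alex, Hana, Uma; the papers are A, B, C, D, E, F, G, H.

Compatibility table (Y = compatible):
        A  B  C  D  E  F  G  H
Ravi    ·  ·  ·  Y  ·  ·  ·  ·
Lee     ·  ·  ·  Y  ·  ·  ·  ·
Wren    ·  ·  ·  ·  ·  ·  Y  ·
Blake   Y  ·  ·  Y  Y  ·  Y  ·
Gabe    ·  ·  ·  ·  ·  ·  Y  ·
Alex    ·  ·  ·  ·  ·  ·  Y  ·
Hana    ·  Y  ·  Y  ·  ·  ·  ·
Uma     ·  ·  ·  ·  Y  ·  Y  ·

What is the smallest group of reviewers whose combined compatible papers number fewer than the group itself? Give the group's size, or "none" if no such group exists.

Take S = {Ravi, Lee}. Its neighbourhood is {D}, so |N(S)| = 1 < |S| = 2.
No single vertex violates Hall's condition since each has at least one neighbour, so 2 is the minimum.

2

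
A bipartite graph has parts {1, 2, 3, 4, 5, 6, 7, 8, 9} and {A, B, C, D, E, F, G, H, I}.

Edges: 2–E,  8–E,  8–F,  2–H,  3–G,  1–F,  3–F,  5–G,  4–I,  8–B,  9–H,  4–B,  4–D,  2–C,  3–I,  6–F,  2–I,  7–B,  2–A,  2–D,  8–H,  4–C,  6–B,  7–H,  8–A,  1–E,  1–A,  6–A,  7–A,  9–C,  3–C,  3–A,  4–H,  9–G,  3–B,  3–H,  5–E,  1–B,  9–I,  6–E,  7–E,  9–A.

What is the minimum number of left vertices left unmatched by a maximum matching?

For example, pair 1-F, 2-C, 3-I, 4-D, 5-E, 6-B, 7-H, 8-A, 9-G.
This saturates every left vertex, so 9 is the maximum.
That matches 9 of the 9, leaving 0 unmatched; no matching can do better.

0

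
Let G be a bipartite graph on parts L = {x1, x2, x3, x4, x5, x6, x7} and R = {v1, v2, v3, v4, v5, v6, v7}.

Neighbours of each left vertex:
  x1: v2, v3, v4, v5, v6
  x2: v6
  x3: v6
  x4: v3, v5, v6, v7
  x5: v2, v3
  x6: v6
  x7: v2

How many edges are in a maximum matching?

5

One maximum matching: x1–v4, x2–v6, x4–v7, x5–v3, x7–v2.
The set {x2, x3, x6} has only 1 neighbour ({v6}), so by Hall's theorem at most 5 of the 7 left vertices can be matched.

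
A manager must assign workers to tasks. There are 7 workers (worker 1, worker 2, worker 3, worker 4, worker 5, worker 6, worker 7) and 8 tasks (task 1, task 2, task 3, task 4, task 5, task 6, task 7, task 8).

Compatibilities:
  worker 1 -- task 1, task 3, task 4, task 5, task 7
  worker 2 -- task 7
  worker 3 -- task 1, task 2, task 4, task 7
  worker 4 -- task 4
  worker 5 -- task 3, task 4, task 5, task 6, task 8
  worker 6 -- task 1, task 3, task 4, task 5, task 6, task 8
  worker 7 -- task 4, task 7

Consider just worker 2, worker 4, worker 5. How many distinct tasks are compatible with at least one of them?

The union of neighbours of {worker 2, worker 4, worker 5} is {task 3, task 4, task 5, task 6, task 7, task 8}, which has 6 elements.
Since |N(S)| = 6 ≥ |S| = 3, Hall's condition holds for this subset.

6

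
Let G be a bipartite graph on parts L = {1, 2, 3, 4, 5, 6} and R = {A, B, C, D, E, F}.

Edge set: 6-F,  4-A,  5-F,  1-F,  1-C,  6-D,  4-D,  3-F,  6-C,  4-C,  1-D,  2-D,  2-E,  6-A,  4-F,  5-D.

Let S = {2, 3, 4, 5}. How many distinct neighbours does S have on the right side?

5

The union of neighbours of {2, 3, 4, 5} is {A, C, D, E, F}, which has 5 elements.
Since |N(S)| = 5 ≥ |S| = 4, Hall's condition holds for this subset.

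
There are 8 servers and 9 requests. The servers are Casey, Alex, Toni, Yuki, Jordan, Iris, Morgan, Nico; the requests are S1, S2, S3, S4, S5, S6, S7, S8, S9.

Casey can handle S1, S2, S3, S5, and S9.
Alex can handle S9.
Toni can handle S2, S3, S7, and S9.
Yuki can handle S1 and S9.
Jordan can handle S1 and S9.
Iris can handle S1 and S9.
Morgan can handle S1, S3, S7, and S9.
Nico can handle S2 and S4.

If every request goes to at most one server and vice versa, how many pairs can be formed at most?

For example, pair Casey–S5, Alex–S9, Toni–S7, Yuki–S1, Morgan–S3, Nico–S2.
The set {Alex, Yuki, Jordan, Iris} has only 2 neighbours ({S1, S9}), so by Hall's theorem at most 6 of the 8 servers can be matched.

6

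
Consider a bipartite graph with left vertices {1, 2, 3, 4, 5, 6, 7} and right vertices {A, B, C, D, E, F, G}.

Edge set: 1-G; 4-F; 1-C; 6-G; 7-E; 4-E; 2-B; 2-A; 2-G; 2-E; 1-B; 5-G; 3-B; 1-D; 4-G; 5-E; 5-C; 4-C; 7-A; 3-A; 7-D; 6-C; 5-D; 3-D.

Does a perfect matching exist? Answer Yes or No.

Yes

A valid assignment of size 7: 1-G, 2-A, 3-B, 4-F, 5-D, 6-C, 7-E.
All 7 left vertices are covered.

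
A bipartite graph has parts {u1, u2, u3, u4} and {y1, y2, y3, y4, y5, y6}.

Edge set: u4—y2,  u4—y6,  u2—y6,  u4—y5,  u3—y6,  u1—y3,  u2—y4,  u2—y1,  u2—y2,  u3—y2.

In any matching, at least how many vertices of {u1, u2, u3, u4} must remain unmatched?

For example, pair u1→y3, u2→y1, u3→y6, u4→y2.
This saturates every left vertex, so 4 is the maximum.
That matches 4 of the 4, leaving 0 unmatched; no matching can do better.

0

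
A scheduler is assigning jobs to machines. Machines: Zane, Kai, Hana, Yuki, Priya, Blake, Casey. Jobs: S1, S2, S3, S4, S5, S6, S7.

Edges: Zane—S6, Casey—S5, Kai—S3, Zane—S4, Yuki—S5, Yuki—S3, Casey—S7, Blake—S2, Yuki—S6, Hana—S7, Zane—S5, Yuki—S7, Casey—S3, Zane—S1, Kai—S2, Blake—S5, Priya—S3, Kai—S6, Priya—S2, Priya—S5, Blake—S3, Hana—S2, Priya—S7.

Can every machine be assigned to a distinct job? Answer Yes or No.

The set {Kai, Hana, Yuki, Priya, Blake, Casey} has only 5 neighbours ({S2, S3, S5, S6, S7}), so by Hall's theorem at most 6 of the 7 machines can be matched.
Hence no matching covers every machine.

No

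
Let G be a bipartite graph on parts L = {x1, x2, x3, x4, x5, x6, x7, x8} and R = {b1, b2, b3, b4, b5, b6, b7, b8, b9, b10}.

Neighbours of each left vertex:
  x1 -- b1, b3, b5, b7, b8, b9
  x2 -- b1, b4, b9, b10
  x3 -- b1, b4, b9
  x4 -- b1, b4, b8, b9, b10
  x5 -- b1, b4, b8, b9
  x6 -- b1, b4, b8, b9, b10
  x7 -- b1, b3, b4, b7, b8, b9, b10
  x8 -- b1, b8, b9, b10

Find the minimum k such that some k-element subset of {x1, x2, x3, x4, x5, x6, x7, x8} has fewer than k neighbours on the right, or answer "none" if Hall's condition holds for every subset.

Take S = {x2, x3, x4, x5, x6, x8}. Its neighbourhood is {b1, b4, b8, b9, b10}, so |N(S)| = 5 < |S| = 6.
Every subset of size less than 6 has at least as many neighbours as members, so 6 is the minimum.

6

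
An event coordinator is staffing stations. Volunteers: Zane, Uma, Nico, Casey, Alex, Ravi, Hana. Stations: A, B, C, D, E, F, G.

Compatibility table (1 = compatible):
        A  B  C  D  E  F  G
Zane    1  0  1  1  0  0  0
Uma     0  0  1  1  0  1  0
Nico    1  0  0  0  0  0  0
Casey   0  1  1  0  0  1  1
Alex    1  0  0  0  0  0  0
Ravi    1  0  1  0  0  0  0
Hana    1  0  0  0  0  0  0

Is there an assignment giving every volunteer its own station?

No

The set {Nico, Alex, Hana} has only 1 neighbour ({A}), so by Hall's theorem at most 5 of the 7 volunteers can be matched.
Hence no matching covers every volunteer.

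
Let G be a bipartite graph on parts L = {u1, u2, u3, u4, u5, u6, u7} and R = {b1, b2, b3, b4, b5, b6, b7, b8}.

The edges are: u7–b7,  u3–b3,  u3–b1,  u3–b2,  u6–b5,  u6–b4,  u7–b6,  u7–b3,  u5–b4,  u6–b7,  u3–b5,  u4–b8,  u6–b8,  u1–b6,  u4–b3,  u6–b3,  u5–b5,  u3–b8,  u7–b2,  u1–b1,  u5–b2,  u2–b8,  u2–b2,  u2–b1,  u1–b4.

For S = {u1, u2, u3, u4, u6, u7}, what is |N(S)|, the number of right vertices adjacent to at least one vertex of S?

The union of neighbours of {u1, u2, u3, u4, u6, u7} is {b1, b2, b3, b4, b5, b6, b7, b8}, which has 8 elements.
Since |N(S)| = 8 ≥ |S| = 6, Hall's condition holds for this subset.

8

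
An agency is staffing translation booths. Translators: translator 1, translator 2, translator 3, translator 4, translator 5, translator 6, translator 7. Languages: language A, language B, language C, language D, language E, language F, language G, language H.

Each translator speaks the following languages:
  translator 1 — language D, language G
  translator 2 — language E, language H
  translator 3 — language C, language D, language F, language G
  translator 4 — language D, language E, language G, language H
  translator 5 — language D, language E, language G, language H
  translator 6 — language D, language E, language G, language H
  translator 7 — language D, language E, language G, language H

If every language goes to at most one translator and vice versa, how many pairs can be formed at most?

5

For example, pair translator 1-language D, translator 2-language E, translator 3-language F, translator 4-language H, translator 5-language G.
The set {translator 1, translator 2, translator 4, translator 5, translator 6, translator 7} has only 4 neighbours ({language D, language E, language G, language H}), so by Hall's theorem at most 5 of the 7 translators can be matched.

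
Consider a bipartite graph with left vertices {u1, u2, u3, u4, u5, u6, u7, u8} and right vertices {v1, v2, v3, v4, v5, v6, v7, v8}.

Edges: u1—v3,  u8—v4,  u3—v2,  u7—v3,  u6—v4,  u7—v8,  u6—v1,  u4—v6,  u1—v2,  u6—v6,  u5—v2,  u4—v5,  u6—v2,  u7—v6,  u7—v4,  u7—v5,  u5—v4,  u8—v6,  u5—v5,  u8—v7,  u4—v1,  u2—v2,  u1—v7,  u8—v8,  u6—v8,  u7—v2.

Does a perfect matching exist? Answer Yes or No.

No

The set {u2, u3} has only 1 neighbour ({v2}), so by Hall's theorem at most 7 of the 8 left vertices can be matched.
Hence no matching covers every left vertex.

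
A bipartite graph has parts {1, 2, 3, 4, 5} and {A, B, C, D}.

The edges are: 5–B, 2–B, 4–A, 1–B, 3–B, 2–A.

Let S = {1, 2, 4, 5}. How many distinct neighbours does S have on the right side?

The union of neighbours of {1, 2, 4, 5} is {A, B}, which has 2 elements.
Since |N(S)| = 2 < |S| = 4, Hall's condition fails for this subset.

2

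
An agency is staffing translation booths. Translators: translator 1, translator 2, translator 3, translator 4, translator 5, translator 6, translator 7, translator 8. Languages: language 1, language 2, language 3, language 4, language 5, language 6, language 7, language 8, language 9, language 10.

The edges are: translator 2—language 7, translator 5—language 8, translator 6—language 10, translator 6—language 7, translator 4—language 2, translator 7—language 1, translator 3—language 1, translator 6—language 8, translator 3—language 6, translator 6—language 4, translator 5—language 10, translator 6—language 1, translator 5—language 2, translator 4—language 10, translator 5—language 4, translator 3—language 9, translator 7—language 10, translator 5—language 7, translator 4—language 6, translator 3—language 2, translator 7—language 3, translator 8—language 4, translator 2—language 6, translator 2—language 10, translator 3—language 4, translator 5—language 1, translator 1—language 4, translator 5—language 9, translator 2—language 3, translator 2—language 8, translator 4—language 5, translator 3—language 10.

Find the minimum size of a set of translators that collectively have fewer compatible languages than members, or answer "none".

Take S = {translator 1, translator 8}. Its neighbourhood is {language 4}, so |N(S)| = 1 < |S| = 2.
No single vertex violates Hall's condition since each has at least one neighbour, so 2 is the minimum.

2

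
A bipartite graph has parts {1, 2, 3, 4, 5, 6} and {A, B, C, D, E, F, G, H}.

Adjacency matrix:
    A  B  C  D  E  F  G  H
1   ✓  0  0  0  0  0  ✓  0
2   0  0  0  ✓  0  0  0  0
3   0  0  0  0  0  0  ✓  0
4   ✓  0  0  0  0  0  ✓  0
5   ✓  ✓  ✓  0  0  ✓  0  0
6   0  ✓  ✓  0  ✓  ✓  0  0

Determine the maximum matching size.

5

A valid assignment of size 5: 1→A, 2→D, 3→G, 5→F, 6→B.
The set {1, 3, 4} has only 2 neighbours ({A, G}), so by Hall's theorem at most 5 of the 6 left vertices can be matched.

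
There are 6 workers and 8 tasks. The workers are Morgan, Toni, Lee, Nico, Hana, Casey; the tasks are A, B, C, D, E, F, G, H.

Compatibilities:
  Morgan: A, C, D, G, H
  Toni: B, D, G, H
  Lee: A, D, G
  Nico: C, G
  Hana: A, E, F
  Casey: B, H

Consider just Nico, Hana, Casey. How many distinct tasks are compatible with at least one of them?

7

The union of neighbours of {Nico, Hana, Casey} is {A, B, C, E, F, G, H}, which has 7 elements.
Since |N(S)| = 7 ≥ |S| = 3, Hall's condition holds for this subset.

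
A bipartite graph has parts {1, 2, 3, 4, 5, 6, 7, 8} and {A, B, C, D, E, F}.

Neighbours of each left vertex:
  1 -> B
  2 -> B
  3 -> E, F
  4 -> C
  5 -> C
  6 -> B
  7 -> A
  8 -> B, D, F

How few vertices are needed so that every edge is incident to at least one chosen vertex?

5

The 5 edges 1–B, 3–E, 4–C, 7–A, 8–F form a matching, so any vertex cover needs at least 5 vertices (one per matched edge).
Conversely {3, 7, 8, B, C} meets every edge and has exactly 5 vertices, so 5 is optimal.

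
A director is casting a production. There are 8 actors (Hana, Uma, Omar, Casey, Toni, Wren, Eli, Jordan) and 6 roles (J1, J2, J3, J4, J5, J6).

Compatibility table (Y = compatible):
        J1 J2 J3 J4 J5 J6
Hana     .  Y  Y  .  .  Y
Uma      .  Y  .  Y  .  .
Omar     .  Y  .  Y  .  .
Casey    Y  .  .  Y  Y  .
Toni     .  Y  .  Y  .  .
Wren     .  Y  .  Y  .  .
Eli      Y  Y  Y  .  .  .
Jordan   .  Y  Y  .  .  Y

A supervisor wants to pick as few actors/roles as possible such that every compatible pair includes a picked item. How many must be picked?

6

The 6 edges Hana–J6, Uma–J4, Omar–J2, Casey–J5, Eli–J1, Jordan–J3 form a matching, so any vertex cover needs at least 6 vertices (one per matched edge).
Conversely {Hana, Casey, Eli, Jordan, J2, J4} meets every edge and has exactly 6 vertices, so 6 is optimal.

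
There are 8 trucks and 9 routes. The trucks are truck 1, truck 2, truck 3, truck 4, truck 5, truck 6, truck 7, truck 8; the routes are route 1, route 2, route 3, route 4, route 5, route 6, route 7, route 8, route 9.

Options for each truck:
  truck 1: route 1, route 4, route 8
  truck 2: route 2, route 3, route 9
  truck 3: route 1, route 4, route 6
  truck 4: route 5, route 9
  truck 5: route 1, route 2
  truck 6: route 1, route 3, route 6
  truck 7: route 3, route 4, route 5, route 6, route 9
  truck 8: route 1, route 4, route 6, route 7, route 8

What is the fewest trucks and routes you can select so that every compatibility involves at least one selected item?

A maximum matching has 8 edges (e.g. truck 1–route 8, truck 2–route 9, truck 3–route 1, truck 4–route 5, truck 5–route 2, truck 6–route 6, truck 7–route 3, truck 8–route 4).
By König's theorem the minimum vertex cover has the same size. One such cover is {truck 1, truck 2, truck 3, truck 4, truck 5, truck 6, truck 7, truck 8}.

8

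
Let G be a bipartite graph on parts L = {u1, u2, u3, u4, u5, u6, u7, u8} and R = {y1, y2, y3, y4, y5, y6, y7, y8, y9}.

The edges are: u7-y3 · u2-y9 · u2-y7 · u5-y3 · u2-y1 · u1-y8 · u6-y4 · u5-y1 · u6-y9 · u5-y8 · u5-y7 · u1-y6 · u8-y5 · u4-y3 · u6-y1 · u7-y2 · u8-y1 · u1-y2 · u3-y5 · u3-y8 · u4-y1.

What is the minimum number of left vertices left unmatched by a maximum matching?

For example, pair u1→y8, u2→y9, u3→y5, u4→y3, u5→y7, u6→y4, u7→y2, u8→y1.
All 8 left vertices are matched, so no larger matching exists.
That matches 8 of the 8, leaving 0 unmatched; no matching can do better.

0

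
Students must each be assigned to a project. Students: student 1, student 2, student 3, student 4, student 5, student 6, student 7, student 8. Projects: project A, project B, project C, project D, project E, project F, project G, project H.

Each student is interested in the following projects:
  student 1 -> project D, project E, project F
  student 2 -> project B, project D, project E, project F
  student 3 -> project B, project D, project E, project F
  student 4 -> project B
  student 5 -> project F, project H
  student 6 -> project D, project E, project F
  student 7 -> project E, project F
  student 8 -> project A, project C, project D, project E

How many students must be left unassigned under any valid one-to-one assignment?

One maximum matching: student 1-project D, student 2-project F, student 3-project E, student 4-project B, student 5-project H, student 8-project C.
The set {student 1, student 2, student 3, student 4, student 6, student 7} has only 4 neighbours ({project B, project D, project E, project F}), so by Hall's theorem at most 6 of the 8 students can be matched.
That matches 6 of the 8, leaving 2 unmatched; no matching can do better.

2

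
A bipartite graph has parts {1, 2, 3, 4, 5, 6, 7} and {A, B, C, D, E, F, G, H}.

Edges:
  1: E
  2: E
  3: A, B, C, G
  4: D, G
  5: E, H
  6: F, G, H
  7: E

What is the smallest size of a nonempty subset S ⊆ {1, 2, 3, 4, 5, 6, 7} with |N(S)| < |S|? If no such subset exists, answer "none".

Take S = {1, 2}. Its neighbourhood is {E}, so |N(S)| = 1 < |S| = 2.
No single vertex violates Hall's condition since each has at least one neighbour, so 2 is the minimum.

2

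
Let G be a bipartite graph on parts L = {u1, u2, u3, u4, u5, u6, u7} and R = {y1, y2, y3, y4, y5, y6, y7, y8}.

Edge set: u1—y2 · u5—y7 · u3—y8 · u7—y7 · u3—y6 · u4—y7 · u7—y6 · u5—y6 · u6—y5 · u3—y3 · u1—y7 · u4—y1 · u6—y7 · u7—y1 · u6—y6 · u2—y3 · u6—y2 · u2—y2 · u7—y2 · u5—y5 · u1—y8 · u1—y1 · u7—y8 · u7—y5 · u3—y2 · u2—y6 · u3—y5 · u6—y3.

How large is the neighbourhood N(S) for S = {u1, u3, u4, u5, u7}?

7

The union of neighbours of {u1, u3, u4, u5, u7} is {y1, y2, y3, y5, y6, y7, y8}, which has 7 elements.
Since |N(S)| = 7 ≥ |S| = 5, Hall's condition holds for this subset.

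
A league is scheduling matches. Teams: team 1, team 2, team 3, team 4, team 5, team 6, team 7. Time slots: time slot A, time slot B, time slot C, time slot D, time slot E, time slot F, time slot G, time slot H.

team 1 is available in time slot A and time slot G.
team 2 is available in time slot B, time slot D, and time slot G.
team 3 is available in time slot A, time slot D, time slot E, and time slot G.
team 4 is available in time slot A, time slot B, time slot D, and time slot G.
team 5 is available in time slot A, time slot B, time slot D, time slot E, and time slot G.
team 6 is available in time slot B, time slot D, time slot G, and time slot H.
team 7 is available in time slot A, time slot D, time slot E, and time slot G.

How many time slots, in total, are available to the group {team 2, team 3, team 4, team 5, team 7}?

5

The union of neighbours of {team 2, team 3, team 4, team 5, team 7} is {time slot A, time slot B, time slot D, time slot E, time slot G}, which has 5 elements.
Since |N(S)| = 5 ≥ |S| = 5, Hall's condition holds for this subset.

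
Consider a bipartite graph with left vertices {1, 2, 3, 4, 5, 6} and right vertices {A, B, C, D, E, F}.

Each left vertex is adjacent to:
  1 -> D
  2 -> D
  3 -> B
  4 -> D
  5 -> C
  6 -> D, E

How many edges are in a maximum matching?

One maximum matching: 1→D, 3→B, 5→C, 6→E.
The set {1, 2, 4} has only 1 neighbour ({D}), so by Hall's theorem at most 4 of the 6 left vertices can be matched.

4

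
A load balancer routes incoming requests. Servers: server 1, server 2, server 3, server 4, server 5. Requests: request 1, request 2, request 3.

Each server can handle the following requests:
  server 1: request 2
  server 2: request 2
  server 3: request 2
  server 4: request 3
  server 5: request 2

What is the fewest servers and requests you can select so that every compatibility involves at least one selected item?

2

{server 4, request 2} is a vertex cover of size 2: every edge has an endpoint in this set.
No smaller cover exists because server 1–request 2, server 4–request 3 is a matching of size 2, and a cover must include an endpoint of each of these disjoint edges (König's theorem).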